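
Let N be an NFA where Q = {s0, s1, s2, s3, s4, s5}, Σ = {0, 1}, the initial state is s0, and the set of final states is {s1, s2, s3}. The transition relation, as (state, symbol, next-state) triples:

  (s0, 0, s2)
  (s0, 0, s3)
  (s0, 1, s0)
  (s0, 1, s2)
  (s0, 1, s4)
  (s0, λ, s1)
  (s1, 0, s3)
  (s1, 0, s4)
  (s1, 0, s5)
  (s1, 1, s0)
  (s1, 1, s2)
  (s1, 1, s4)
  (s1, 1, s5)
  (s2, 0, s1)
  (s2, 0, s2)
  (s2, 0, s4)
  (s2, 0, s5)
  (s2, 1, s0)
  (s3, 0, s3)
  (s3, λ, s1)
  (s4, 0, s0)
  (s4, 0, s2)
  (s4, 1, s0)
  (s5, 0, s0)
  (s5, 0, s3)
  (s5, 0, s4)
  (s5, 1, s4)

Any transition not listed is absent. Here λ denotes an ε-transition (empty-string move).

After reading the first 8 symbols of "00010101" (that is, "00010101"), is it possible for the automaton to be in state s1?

Yes

Start: ε-closure({s0}) = {s0, s1}.
Read '0': {s0, s1} → {s1, s2, s3, s4, s5}.
Read '0': {s1, s2, s3, s4, s5} → {s0, s1, s2, s3, s4, s5}.
Read '0': {s0, s1, s2, s3, s4, s5} → {s0, s1, s2, s3, s4, s5}.
Read '1': {s0, s1, s2, s3, s4, s5} → {s0, s1, s2, s4, s5}.
Read '0': {s0, s1, s2, s4, s5} → {s0, s1, s2, s3, s4, s5}.
Read '1': {s0, s1, s2, s3, s4, s5} → {s0, s1, s2, s4, s5}.
Read '0': {s0, s1, s2, s4, s5} → {s0, s1, s2, s3, s4, s5}.
Read '1': {s0, s1, s2, s3, s4, s5} → {s0, s1, s2, s4, s5}.
State s1 is in {s0, s1, s2, s4, s5}.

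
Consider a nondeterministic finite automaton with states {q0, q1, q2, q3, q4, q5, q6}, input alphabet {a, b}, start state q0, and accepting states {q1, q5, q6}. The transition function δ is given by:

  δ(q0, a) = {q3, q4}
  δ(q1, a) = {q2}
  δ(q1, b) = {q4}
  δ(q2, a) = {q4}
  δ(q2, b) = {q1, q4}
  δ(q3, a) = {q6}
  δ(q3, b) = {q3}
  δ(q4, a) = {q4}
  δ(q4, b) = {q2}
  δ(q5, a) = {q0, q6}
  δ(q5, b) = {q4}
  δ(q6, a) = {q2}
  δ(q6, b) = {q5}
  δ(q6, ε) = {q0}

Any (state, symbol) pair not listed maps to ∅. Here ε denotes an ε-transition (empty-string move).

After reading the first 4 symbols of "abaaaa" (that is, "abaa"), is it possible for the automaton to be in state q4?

Start in {q0}.
Read 'a': q0→{q3, q4}; now {q3, q4}.
Read 'b': q3→{q3}, q4→{q2}; now {q2, q3}.
Read 'a': q2→{q4}, q3→{q6}; union {q4, q6}; ε-closure = {q0, q4, q6}.
Read 'a': q0→{q3, q4}, q4→{q4}, q6→{q2}; now {q2, q3, q4}.
State q4 is in {q2, q3, q4}.

Yes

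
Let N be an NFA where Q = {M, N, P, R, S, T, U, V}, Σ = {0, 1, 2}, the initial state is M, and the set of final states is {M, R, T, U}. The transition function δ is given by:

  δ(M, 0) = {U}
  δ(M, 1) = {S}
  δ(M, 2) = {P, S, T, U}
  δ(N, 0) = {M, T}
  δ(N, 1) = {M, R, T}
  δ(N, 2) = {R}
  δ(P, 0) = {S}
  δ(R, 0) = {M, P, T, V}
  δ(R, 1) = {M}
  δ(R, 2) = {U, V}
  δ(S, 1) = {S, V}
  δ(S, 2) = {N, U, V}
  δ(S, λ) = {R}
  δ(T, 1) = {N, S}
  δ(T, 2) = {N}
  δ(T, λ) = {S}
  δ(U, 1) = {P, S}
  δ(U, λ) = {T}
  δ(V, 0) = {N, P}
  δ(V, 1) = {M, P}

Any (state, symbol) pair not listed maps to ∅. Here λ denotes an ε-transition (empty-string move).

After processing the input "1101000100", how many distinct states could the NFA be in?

Start in {M}.
Read '1': {M} → {R, S}.
Read '1': {R, S} → {M, R, S, V}.
Read '0': {M, R, S, V} → {M, N, P, R, S, T, U, V}.
Read '1': {M, N, P, R, S, T, U, V} → {M, N, P, R, S, T, V}.
Read '0': {M, N, P, R, S, T, V} → {M, N, P, R, S, T, U, V}.
Read '0': {M, N, P, R, S, T, U, V} → {M, N, P, R, S, T, U, V}.
Read '0': {M, N, P, R, S, T, U, V} → {M, N, P, R, S, T, U, V}.
Read '1': {M, N, P, R, S, T, U, V} → {M, N, P, R, S, T, V}.
Read '0': {M, N, P, R, S, T, V} → {M, N, P, R, S, T, U, V}.
Read '0': {M, N, P, R, S, T, U, V} → {M, N, P, R, S, T, U, V}.
That set has 8 states.

8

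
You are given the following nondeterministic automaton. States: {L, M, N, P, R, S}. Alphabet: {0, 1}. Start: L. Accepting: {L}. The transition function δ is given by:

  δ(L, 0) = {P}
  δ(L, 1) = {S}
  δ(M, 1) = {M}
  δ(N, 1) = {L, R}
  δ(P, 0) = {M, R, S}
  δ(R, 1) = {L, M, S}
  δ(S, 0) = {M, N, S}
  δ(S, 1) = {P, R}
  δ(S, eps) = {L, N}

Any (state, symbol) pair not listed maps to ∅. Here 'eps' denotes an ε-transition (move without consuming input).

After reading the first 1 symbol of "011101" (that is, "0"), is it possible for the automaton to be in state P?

Yes

Start in {L}.
Read '0': L→{P}; now {P}.
State P is in {P}.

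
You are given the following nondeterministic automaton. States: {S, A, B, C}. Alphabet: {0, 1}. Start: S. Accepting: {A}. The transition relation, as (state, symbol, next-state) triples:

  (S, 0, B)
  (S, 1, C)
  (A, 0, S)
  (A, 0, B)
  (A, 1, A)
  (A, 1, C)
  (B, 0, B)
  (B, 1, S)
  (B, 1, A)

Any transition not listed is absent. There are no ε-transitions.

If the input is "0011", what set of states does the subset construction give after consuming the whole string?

{A, C}

Start in {S}.
Read '0': S→{B}; now {B}.
Read '0': B→{B}; now {B}.
Read '1': B→{S, A}; now {S, A}.
Read '1': S→{C}, A→{A, C}; now {A, C}.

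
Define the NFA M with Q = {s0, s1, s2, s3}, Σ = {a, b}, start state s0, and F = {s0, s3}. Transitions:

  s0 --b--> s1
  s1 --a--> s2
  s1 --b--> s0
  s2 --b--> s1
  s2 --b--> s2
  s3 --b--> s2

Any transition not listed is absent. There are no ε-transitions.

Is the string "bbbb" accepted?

Start in {s0}.
Read 'b': s0→{s1}; now {s1}.
Read 'b': s1→{s0}; now {s0}.
Read 'b': s0→{s1}; now {s1}.
Read 'b': s1→{s0}; now {s0}.
The final set {s0} contains the accepting state s0.

Yes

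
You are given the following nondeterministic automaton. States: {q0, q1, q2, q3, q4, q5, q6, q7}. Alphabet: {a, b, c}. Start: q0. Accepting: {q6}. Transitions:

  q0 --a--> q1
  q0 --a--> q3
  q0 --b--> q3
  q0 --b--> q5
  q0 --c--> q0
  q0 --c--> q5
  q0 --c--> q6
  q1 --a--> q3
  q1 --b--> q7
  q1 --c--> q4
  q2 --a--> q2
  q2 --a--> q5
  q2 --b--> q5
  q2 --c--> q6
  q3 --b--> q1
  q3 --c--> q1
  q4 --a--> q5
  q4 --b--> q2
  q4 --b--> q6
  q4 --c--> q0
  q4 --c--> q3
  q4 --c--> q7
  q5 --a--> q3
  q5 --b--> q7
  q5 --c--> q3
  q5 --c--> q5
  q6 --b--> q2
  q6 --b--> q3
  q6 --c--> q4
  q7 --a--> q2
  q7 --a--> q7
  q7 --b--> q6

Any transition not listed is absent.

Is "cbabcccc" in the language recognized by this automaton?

Start in {q0}.
Read 'c': {q0} → {q0, q5, q6}.
Read 'b': {q0, q5, q6} → {q2, q3, q5, q7}.
Read 'a': {q2, q3, q5, q7} → {q2, q3, q5, q7}.
Read 'b': {q2, q3, q5, q7} → {q1, q5, q6, q7}.
Read 'c': {q1, q5, q6, q7} → {q3, q4, q5}.
Read 'c': {q3, q4, q5} → {q0, q1, q3, q5, q7}.
Read 'c': {q0, q1, q3, q5, q7} → {q0, q1, q3, q4, q5, q6}.
Read 'c': {q0, q1, q3, q4, q5, q6} → {q0, q1, q3, q4, q5, q6, q7}.
The final set {q0, q1, q3, q4, q5, q6, q7} contains the accepting state q6.

Yes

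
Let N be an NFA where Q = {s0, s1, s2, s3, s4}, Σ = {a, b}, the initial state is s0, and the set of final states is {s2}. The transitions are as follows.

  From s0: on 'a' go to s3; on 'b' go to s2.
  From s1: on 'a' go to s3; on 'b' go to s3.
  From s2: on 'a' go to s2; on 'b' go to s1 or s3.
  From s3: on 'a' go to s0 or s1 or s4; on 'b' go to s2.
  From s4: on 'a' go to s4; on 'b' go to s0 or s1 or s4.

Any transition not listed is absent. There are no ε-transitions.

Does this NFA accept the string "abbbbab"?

Yes

Start in {s0}.
Read 'a': s0→{s3}; now {s3}.
Read 'b': s3→{s2}; now {s2}.
Read 'b': s2→{s1, s3}; now {s1, s3}.
Read 'b': s1→{s3}, s3→{s2}; now {s2, s3}.
Read 'b': s2→{s1, s3}, s3→{s2}; now {s1, s2, s3}.
Read 'a': s1→{s3}, s2→{s2}, s3→{s0, s1, s4}; now {s0, s1, s2, s3, s4}.
Read 'b': s0→{s2}, s1→{s3}, s2→{s1, s3}, s3→{s2}, s4→{s0, s1, s4}; now {s0, s1, s2, s3, s4}.
The final set {s0, s1, s2, s3, s4} contains the accepting state s2.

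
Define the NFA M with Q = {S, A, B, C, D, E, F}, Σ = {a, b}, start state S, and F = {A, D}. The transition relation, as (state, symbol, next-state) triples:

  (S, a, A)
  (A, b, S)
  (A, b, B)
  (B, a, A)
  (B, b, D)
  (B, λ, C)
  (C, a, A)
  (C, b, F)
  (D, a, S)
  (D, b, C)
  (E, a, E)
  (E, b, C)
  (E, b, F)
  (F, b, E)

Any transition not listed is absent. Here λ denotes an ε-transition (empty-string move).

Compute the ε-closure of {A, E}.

{A, E}

Begin with {A, E}.
No ε-moves leave this set, so the closure equals the set itself.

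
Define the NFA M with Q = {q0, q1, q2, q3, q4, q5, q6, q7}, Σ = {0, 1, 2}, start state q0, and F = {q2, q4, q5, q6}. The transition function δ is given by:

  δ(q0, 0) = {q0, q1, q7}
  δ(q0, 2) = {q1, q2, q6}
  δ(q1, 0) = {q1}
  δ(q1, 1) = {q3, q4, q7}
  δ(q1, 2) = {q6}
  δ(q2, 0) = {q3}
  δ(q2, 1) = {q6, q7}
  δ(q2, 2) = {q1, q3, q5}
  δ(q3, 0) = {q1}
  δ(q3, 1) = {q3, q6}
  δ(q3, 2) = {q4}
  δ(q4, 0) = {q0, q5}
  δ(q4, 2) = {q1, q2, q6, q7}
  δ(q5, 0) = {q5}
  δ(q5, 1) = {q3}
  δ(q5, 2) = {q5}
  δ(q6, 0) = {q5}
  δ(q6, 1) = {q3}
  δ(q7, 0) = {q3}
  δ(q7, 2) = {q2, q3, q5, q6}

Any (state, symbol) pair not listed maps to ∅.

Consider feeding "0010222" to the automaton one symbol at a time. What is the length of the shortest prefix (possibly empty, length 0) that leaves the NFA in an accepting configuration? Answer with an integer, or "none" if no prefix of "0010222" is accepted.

Start in {q0}.
Read '0': {q0} → {q0, q1, q7}.
Read '0': {q0, q1, q7} → {q0, q1, q3, q7}.
Read '1': {q0, q1, q3, q7} → {q3, q4, q6, q7}.
None of the earlier sets intersect F, but {q3, q4, q6, q7} does.

3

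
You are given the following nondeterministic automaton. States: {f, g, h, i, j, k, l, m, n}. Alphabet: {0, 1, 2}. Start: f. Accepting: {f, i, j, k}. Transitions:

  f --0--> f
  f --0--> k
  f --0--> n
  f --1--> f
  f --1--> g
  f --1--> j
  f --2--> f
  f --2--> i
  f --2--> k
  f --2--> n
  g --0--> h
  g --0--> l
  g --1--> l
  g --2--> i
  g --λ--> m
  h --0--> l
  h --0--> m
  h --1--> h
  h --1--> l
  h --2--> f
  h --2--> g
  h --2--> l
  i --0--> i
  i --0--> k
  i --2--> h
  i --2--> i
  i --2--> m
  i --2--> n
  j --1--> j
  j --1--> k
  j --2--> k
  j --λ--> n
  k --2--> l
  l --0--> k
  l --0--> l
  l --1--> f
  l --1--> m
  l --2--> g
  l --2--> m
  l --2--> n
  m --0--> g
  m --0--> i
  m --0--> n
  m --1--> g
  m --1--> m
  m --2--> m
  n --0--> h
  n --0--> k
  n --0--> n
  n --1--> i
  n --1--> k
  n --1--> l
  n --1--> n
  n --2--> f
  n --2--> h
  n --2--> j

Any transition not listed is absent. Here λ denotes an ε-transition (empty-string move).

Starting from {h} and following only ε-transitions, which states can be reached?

Begin with {h}.
No ε-moves leave this set, so the closure equals the set itself.

{h}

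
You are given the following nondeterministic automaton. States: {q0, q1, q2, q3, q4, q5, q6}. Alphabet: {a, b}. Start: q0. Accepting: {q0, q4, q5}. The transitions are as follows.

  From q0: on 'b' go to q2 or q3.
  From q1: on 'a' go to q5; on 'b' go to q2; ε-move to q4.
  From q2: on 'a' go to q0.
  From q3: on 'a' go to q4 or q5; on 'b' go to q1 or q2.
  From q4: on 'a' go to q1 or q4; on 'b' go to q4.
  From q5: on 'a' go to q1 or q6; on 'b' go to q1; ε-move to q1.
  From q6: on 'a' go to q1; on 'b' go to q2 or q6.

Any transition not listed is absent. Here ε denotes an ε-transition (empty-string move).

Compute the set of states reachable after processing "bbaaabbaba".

{q0, q1, q4, q5}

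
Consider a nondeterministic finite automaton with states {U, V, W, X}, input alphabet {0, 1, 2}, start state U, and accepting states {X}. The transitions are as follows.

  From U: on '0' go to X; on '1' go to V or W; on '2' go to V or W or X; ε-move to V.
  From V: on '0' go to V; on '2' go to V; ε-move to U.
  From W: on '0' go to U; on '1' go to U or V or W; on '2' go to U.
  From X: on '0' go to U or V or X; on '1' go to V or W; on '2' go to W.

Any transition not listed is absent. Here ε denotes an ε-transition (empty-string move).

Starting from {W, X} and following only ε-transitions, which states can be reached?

{W, X}

Begin with {W, X}.
No ε-moves leave this set, so the closure equals the set itself.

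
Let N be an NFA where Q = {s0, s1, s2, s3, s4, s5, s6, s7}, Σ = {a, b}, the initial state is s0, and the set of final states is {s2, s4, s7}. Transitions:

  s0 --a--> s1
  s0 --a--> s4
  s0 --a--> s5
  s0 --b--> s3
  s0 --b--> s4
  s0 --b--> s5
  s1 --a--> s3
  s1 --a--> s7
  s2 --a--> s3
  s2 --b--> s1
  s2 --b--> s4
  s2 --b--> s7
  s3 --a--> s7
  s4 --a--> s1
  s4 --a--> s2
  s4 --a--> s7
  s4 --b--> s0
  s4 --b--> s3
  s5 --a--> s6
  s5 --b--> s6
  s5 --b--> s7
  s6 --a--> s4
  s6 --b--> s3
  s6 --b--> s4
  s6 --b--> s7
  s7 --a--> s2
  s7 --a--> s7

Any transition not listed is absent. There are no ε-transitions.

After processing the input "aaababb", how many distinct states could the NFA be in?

Start in {s0}.
Read 'a': s0→{s1, s4, s5}; now {s1, s4, s5}.
Read 'a': s1→{s3, s7}, s4→{s1, s2, s7}, s5→{s6}; now {s1, s2, s3, s6, s7}.
Read 'a': s1→{s3, s7}, s2→{s3}, s3→{s7}, s6→{s4}, s7→{s2, s7}; now {s2, s3, s4, s7}.
Read 'b': s2→{s1, s4, s7}, s3→∅, s4→{s0, s3}, s7→∅; now {s0, s1, s3, s4, s7}.
Read 'a': s0→{s1, s4, s5}, s1→{s3, s7}, s3→{s7}, s4→{s1, s2, s7}, s7→{s2, s7}; now {s1, s2, s3, s4, s5, s7}.
Read 'b': s1→∅, s2→{s1, s4, s7}, s3→∅, s4→{s0, s3}, s5→{s6, s7}, s7→∅; now {s0, s1, s3, s4, s6, s7}.
Read 'b': s0→{s3, s4, s5}, s1→∅, s3→∅, s4→{s0, s3}, s6→{s3, s4, s7}, s7→∅; now {s0, s3, s4, s5, s7}.
That set has 5 states.

5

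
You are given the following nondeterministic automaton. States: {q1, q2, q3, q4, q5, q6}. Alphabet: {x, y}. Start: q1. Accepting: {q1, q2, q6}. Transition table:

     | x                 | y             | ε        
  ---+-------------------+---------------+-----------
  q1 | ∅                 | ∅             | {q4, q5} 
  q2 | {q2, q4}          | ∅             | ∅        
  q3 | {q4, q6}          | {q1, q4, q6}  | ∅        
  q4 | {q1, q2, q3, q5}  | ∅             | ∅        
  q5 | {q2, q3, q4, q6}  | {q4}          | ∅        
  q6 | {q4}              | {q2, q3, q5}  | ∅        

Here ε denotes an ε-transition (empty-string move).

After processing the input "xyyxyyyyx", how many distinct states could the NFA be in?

6

Start: ε-closure({q1}) = {q1, q4, q5}.
Read 'x': {q1, q4, q5} → {q1, q2, q3, q4, q5, q6}.
Read 'y': {q1, q2, q3, q4, q5, q6} → {q1, q2, q3, q4, q5, q6}.
Read 'y': {q1, q2, q3, q4, q5, q6} → {q1, q2, q3, q4, q5, q6}.
Read 'x': {q1, q2, q3, q4, q5, q6} → {q1, q2, q3, q4, q5, q6}.
Read 'y': {q1, q2, q3, q4, q5, q6} → {q1, q2, q3, q4, q5, q6}.
Read 'y': {q1, q2, q3, q4, q5, q6} → {q1, q2, q3, q4, q5, q6}.
Read 'y': {q1, q2, q3, q4, q5, q6} → {q1, q2, q3, q4, q5, q6}.
Read 'y': {q1, q2, q3, q4, q5, q6} → {q1, q2, q3, q4, q5, q6}.
Read 'x': {q1, q2, q3, q4, q5, q6} → {q1, q2, q3, q4, q5, q6}.
That set has 6 states.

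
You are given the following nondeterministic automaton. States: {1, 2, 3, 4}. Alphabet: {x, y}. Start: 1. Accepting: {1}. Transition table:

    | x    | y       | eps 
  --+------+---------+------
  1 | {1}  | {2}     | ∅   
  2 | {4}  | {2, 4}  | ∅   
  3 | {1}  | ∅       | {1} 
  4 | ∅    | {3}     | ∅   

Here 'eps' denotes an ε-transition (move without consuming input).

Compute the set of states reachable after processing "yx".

{4}

Start in {1}.
Read 'y': {1} → {2}.
Read 'x': {2} → {4}.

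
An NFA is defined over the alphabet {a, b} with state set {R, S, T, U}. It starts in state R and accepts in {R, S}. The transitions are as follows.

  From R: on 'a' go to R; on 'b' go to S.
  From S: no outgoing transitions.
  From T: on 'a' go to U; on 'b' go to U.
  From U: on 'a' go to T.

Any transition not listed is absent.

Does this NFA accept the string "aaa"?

Yes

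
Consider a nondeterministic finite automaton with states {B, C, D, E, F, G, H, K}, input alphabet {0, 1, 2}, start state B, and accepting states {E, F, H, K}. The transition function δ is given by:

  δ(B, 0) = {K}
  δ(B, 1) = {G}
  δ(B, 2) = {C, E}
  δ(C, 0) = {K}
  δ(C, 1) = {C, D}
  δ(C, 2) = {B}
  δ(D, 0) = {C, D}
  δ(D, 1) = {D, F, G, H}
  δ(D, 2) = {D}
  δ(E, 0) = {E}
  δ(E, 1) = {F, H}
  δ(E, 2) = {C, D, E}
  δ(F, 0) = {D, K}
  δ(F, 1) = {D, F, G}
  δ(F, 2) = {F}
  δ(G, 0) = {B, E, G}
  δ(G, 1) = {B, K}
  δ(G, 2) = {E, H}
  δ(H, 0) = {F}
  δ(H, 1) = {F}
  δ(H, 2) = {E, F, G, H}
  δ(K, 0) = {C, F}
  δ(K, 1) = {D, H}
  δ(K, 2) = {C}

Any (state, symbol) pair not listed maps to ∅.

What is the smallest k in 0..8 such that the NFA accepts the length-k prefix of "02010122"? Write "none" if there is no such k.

1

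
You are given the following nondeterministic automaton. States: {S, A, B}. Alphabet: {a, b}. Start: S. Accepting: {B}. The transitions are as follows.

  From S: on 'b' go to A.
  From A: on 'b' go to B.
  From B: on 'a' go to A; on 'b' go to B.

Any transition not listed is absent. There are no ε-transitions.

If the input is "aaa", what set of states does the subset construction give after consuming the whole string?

∅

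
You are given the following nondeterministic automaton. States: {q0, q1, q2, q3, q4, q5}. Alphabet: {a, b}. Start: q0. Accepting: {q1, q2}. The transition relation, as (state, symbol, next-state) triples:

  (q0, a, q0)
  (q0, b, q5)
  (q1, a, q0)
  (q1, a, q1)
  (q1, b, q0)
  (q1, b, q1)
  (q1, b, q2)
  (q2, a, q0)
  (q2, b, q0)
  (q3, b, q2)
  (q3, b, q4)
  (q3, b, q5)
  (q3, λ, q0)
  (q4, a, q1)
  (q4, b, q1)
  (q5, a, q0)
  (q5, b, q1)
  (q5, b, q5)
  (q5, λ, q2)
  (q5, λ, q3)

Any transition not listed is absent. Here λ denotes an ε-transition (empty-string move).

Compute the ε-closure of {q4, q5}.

Begin with {q4, q5}.
ε-move q5 → q2; add q2.
ε-move q5 → q3; add q3.
ε-move q3 → q0; add q0.

{q0, q2, q3, q4, q5}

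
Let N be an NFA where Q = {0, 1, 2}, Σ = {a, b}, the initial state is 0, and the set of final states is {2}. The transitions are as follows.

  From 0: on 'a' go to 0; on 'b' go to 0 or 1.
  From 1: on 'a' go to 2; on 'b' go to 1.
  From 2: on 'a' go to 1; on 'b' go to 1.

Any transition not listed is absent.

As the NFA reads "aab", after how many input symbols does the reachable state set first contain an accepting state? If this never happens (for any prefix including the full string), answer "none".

none

Start in {0}.
Read 'a': {0} → {0}.
Read 'a': {0} → {0}.
Read 'b': {0} → {0, 1}.
No reachable set along the way intersects F.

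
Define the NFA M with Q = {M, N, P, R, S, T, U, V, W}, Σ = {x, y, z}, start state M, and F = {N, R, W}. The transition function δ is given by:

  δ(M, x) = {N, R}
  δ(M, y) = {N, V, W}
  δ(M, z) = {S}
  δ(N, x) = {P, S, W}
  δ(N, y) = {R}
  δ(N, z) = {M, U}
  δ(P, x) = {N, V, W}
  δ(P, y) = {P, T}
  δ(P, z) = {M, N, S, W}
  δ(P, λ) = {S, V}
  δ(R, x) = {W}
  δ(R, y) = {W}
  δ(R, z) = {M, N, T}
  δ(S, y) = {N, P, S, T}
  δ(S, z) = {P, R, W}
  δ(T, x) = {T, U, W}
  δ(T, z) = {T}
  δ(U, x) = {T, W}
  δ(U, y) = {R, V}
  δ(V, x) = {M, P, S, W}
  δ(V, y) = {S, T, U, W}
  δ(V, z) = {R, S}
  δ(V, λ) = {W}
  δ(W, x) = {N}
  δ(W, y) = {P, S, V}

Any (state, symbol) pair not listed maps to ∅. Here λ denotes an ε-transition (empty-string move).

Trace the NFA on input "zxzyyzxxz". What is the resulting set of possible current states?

Start in {M}.
Read 'z': {M} → {S}.
Read 'x': {S} → ∅.
The set is empty and remains empty for the remaining 7 symbols.

∅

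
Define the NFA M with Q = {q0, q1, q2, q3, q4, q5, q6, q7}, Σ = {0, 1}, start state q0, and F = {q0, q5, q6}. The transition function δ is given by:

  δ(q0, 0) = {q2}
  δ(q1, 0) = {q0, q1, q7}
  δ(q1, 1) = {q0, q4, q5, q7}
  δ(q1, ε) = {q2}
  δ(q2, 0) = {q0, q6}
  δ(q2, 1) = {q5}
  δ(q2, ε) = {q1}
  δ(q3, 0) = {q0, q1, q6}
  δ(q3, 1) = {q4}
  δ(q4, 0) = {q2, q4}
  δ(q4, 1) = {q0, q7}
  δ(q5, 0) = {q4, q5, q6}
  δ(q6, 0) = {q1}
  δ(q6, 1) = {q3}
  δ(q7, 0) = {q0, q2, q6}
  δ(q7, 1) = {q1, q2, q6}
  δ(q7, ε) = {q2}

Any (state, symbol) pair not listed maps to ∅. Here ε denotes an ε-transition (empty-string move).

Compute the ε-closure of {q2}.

{q1, q2}

Begin with {q2}.
ε-move q2 → q1; add q1.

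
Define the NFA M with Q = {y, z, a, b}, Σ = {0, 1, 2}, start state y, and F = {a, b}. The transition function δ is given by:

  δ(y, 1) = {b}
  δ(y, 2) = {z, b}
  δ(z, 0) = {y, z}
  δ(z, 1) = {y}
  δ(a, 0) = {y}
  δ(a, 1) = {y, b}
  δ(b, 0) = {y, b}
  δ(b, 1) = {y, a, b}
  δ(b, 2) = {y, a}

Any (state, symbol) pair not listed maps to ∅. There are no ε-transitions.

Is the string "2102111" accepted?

Start in {y}.
Read '2': {y} → {z, b}.
Read '1': {z, b} → {y, a, b}.
Read '0': {y, a, b} → {y, b}.
Read '2': {y, b} → {y, z, a, b}.
Read '1': {y, z, a, b} → {y, a, b}.
Read '1': {y, a, b} → {y, a, b}.
Read '1': {y, a, b} → {y, a, b}.
The final set {y, a, b} contains the accepting states a, b.

Yes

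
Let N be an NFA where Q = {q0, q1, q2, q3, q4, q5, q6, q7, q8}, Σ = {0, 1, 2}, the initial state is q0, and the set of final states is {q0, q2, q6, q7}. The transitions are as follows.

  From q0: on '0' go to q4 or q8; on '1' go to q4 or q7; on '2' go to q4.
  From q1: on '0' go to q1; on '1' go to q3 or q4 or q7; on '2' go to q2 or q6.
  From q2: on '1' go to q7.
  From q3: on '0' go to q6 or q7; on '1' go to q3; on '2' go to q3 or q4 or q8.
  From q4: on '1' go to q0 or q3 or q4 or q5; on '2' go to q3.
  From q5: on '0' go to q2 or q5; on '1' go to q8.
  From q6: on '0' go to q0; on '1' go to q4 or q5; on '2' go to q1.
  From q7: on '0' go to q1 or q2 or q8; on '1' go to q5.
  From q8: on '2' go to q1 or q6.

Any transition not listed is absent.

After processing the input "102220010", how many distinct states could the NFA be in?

Start in {q0}.
Read '1': q0→{q4, q7}; now {q4, q7}.
Read '0': q4→∅, q7→{q1, q2, q8}; now {q1, q2, q8}.
Read '2': q1→{q2, q6}, q2→∅, q8→{q1, q6}; now {q1, q2, q6}.
Read '2': q1→{q2, q6}, q2→∅, q6→{q1}; now {q1, q2, q6}.
Read '2': q1→{q2, q6}, q2→∅, q6→{q1}; now {q1, q2, q6}.
Read '0': q1→{q1}, q2→∅, q6→{q0}; now {q0, q1}.
Read '0': q0→{q4, q8}, q1→{q1}; now {q1, q4, q8}.
Read '1': q1→{q3, q4, q7}, q4→{q0, q3, q4, q5}, q8→∅; now {q0, q3, q4, q5, q7}.
Read '0': q0→{q4, q8}, q3→{q6, q7}, q4→∅, q5→{q2, q5}, q7→{q1, q2, q8}; now {q1, q2, q4, q5, q6, q7, q8}.
That set has 7 states.

7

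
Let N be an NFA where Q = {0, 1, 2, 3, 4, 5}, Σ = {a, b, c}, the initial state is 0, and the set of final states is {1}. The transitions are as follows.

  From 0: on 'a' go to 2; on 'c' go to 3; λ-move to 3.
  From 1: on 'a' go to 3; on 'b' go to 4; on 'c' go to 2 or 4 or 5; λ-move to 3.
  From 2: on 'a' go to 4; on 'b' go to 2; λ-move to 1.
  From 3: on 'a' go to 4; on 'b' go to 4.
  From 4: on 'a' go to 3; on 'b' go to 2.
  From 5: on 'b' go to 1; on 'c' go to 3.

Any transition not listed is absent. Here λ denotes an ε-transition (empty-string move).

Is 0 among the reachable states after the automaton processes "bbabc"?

No

Start: ε-closure({0}) = {0, 3}.
Read 'b': 0→∅, 3→{4}; now {4}.
Read 'b': 4→{2}; union {2}; ε-closure = {1, 2, 3}.
Read 'a': 1→{3}, 2→{4}, 3→{4}; now {3, 4}.
Read 'b': 3→{4}, 4→{2}; union {2, 4}; ε-closure = {1, 2, 3, 4}.
Read 'c': 1→{2, 4, 5}, 2→∅, 3→∅, 4→∅; union {2, 4, 5}; ε-closure = {1, 2, 3, 4, 5}.
State 0 is not in {1, 2, 3, 4, 5}.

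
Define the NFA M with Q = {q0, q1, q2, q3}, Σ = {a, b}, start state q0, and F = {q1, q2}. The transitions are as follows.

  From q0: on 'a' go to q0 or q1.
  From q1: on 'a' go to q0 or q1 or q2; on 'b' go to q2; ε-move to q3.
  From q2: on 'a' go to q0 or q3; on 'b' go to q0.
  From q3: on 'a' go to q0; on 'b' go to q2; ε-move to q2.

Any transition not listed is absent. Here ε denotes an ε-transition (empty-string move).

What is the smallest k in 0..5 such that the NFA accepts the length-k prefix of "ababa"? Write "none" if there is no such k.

1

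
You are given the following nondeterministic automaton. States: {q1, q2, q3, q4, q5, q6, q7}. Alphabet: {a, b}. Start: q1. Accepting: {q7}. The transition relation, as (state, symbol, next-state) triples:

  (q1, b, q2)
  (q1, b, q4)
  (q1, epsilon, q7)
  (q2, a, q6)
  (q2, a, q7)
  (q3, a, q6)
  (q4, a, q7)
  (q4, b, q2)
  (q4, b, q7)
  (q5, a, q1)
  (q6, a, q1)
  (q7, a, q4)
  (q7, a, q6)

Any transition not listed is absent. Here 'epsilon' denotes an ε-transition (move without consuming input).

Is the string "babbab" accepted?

No

Start: ε-closure({q1}) = {q1, q7}.
Read 'b': {q1, q7} → {q2, q4}.
Read 'a': {q2, q4} → {q6, q7}.
Read 'b': {q6, q7} → ∅.
The set is empty and remains empty for the remaining 3 symbols.
The final set ∅ contains no accepting state.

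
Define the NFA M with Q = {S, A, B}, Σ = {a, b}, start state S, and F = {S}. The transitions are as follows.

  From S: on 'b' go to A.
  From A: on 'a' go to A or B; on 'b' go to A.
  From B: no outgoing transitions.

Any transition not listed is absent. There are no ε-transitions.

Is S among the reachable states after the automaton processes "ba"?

Start in {S}.
Read 'b': {S} → {A}.
Read 'a': {A} → {A, B}.
State S is not in {A, B}.

No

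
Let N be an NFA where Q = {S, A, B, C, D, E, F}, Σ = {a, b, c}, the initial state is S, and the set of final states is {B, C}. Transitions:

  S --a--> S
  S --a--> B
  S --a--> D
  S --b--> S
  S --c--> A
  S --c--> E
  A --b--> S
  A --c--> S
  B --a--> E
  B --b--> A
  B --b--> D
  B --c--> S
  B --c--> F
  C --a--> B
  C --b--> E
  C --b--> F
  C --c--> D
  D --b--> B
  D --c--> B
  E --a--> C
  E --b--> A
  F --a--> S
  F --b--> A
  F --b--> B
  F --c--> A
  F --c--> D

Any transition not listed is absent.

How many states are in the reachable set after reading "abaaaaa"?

5

Start in {S}.
Read 'a': S→{S, B, D}; now {S, B, D}.
Read 'b': S→{S}, B→{A, D}, D→{B}; now {S, A, B, D}.
Read 'a': S→{S, B, D}, A→∅, B→{E}, D→∅; now {S, B, D, E}.
Read 'a': S→{S, B, D}, B→{E}, D→∅, E→{C}; now {S, B, C, D, E}.
Read 'a': S→{S, B, D}, B→{E}, C→{B}, D→∅, E→{C}; now {S, B, C, D, E}.
Read 'a': S→{S, B, D}, B→{E}, C→{B}, D→∅, E→{C}; now {S, B, C, D, E}.
Read 'a': S→{S, B, D}, B→{E}, C→{B}, D→∅, E→{C}; now {S, B, C, D, E}.
That set has 5 states.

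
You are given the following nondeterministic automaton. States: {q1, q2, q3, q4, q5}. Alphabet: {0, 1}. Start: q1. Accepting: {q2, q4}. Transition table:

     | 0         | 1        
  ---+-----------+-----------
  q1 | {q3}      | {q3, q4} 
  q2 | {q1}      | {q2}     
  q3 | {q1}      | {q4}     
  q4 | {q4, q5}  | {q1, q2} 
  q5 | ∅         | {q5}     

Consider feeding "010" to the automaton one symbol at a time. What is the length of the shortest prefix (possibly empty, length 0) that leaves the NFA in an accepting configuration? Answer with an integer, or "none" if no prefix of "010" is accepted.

2

Start in {q1}.
Read '0': q1→{q3}; now {q3}.
Read '1': q3→{q4}; now {q4}.
None of the earlier sets intersect F, but {q4} does.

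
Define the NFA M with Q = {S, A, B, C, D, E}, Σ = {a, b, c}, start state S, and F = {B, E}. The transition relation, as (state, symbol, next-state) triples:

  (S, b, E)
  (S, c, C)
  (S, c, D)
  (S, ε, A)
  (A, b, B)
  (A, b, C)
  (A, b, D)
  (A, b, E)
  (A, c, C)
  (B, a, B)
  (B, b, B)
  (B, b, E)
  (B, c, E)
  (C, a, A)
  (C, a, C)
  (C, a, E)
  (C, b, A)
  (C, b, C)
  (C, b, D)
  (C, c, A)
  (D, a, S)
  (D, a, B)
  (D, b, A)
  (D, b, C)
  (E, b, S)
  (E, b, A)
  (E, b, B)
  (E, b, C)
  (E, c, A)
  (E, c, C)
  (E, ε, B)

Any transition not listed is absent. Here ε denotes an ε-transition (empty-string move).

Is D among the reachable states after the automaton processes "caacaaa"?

No

Start: ε-closure({S}) = {S, A}.
Read 'c': S→{C, D}, A→{C}; now {C, D}.
Read 'a': C→{A, C, E}, D→{S, B}; now {S, A, B, C, E}.
Read 'a': S→∅, A→∅, B→{B}, C→{A, C, E}, E→∅; now {A, B, C, E}.
Read 'c': A→{C}, B→{E}, C→{A}, E→{A, C}; union {A, C, E}; ε-closure = {A, B, C, E}.
Read 'a': A→∅, B→{B}, C→{A, C, E}, E→∅; now {A, B, C, E}.
Read 'a': A→∅, B→{B}, C→{A, C, E}, E→∅; now {A, B, C, E}.
Read 'a': A→∅, B→{B}, C→{A, C, E}, E→∅; now {A, B, C, E}.
State D is not in {A, B, C, E}.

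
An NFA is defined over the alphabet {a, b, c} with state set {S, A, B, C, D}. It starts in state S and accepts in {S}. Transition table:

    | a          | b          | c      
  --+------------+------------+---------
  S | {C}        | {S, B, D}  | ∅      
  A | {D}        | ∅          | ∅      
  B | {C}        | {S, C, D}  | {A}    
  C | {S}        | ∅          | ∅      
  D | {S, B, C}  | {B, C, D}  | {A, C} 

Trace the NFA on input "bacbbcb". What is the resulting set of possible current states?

∅

Start in {S}.
Read 'b': {S} → {S, B, D}.
Read 'a': {S, B, D} → {S, B, C}.
Read 'c': {S, B, C} → {A}.
Read 'b': {A} → ∅.
The set is empty and remains empty for the remaining 3 symbols.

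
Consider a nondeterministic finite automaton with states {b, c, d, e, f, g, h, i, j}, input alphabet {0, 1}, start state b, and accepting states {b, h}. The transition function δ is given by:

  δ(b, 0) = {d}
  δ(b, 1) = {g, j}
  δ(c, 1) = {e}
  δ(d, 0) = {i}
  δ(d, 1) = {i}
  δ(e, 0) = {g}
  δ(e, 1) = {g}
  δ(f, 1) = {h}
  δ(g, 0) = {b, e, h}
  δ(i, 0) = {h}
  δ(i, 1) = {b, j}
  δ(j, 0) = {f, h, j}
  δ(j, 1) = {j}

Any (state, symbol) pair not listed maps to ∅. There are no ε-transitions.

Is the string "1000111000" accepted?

Start in {b}.
Read '1': {b} → {g, j}.
Read '0': {g, j} → {b, e, f, h, j}.
Read '0': {b, e, f, h, j} → {d, f, g, h, j}.
Read '0': {d, f, g, h, j} → {b, e, f, h, i, j}.
Read '1': {b, e, f, h, i, j} → {b, g, h, j}.
Read '1': {b, g, h, j} → {g, j}.
Read '1': {g, j} → {j}.
Read '0': {j} → {f, h, j}.
Read '0': {f, h, j} → {f, h, j}.
Read '0': {f, h, j} → {f, h, j}.
The final set {f, h, j} contains the accepting state h.

Yes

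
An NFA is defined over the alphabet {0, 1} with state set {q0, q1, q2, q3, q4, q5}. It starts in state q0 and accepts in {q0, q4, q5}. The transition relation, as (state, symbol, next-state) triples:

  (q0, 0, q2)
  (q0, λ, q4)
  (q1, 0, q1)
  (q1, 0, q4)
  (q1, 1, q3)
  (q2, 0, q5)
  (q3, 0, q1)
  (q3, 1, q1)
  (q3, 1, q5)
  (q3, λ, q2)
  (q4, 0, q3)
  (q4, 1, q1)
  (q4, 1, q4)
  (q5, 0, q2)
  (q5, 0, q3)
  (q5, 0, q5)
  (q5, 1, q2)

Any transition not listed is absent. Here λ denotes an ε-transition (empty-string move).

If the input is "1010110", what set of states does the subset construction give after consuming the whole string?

Start: ε-closure({q0}) = {q0, q4}.
Read '1': q0→∅, q4→{q1, q4}; now {q1, q4}.
Read '0': q1→{q1, q4}, q4→{q3}; union {q1, q3, q4}; ε-closure = {q1, q2, q3, q4}.
Read '1': q1→{q3}, q2→∅, q3→{q1, q5}, q4→{q1, q4}; union {q1, q3, q4, q5}; ε-closure = {q1, q2, q3, q4, q5}.
Read '0': q1→{q1, q4}, q2→{q5}, q3→{q1}, q4→{q3}, q5→{q2, q3, q5}; now {q1, q2, q3, q4, q5}.
Read '1': q1→{q3}, q2→∅, q3→{q1, q5}, q4→{q1, q4}, q5→{q2}; now {q1, q2, q3, q4, q5}.
Read '1': q1→{q3}, q2→∅, q3→{q1, q5}, q4→{q1, q4}, q5→{q2}; now {q1, q2, q3, q4, q5}.
Read '0': q1→{q1, q4}, q2→{q5}, q3→{q1}, q4→{q3}, q5→{q2, q3, q5}; now {q1, q2, q3, q4, q5}.

{q1, q2, q3, q4, q5}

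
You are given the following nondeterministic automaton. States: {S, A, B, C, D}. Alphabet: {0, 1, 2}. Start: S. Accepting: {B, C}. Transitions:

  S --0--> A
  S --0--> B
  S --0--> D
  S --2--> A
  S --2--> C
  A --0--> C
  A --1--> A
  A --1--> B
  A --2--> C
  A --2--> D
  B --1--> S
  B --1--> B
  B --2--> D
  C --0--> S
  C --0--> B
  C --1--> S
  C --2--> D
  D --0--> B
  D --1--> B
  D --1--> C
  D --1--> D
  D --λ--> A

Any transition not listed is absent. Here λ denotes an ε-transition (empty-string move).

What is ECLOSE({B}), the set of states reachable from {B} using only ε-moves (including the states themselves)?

Begin with {B}.
No ε-moves leave this set, so the closure equals the set itself.

{B}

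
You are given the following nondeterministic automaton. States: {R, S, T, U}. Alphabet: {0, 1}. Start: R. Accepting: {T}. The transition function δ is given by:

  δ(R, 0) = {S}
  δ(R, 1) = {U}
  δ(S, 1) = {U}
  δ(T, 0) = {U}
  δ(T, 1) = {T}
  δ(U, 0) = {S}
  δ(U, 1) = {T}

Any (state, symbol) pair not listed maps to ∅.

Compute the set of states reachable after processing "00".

∅

Start in {R}.
Read '0': {R} → {S}.
Read '0': {S} → ∅.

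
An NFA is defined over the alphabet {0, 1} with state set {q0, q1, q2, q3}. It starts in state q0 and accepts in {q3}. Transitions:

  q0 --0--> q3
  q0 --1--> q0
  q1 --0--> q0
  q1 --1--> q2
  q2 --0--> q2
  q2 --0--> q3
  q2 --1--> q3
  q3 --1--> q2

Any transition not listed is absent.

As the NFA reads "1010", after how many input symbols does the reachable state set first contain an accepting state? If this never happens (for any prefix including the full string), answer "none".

Start in {q0}.
Read '1': q0→{q0}; now {q0}.
Read '0': q0→{q3}; now {q3}.
None of the earlier sets intersect F, but {q3} does.

2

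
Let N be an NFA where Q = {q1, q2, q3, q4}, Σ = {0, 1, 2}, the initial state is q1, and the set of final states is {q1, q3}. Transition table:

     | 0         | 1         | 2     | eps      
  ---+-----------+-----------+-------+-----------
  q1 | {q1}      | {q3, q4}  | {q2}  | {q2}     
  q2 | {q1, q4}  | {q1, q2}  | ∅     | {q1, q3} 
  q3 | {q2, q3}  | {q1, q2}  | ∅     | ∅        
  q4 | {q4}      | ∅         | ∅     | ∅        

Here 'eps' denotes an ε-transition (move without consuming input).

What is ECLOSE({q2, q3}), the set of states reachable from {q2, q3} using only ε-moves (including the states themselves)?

{q1, q2, q3}

Begin with {q2, q3}.
ε-move q2 → q1; add q1.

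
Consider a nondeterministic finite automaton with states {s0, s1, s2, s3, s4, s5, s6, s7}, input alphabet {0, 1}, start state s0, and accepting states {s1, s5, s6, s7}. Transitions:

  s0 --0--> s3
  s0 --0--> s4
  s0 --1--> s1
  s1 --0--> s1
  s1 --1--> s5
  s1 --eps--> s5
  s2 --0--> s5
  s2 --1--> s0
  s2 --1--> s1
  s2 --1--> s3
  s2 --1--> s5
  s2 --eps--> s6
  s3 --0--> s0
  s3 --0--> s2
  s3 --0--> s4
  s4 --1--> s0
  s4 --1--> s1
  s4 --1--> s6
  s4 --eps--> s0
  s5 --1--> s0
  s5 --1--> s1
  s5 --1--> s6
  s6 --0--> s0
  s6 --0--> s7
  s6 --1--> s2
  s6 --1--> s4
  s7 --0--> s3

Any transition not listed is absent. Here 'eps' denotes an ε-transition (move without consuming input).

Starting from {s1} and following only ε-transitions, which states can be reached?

{s1, s5}

Begin with {s1}.
ε-move s1 → s5; add s5.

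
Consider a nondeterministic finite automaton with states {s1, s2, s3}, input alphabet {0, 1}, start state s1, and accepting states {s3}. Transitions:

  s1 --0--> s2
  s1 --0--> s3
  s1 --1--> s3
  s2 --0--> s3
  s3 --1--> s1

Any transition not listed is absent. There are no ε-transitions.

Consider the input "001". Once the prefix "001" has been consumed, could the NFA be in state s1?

Start in {s1}.
Read '0': {s1} → {s2, s3}.
Read '0': {s2, s3} → {s3}.
Read '1': {s3} → {s1}.
State s1 is in {s1}.

Yes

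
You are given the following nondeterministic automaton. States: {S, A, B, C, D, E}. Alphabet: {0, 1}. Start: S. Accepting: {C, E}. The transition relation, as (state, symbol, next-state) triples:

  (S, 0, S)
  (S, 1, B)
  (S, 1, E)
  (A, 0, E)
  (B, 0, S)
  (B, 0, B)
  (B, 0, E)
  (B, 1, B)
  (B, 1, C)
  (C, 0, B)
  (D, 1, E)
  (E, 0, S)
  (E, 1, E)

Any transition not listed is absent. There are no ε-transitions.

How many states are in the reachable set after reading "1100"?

Start in {S}.
Read '1': {S} → {B, E}.
Read '1': {B, E} → {B, C, E}.
Read '0': {B, C, E} → {S, B, E}.
Read '0': {S, B, E} → {S, B, E}.
That set has 3 states.

3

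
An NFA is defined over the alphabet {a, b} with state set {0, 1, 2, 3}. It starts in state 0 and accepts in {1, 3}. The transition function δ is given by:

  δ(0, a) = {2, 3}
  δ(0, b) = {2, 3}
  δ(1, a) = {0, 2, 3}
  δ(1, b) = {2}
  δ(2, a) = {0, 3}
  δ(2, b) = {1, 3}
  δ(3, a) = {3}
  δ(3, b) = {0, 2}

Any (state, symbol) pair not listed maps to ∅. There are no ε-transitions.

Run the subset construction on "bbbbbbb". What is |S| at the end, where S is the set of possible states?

4

Start in {0}.
Read 'b': 0→{2, 3}; now {2, 3}.
Read 'b': 2→{1, 3}, 3→{0, 2}; now {0, 1, 2, 3}.
Read 'b': 0→{2, 3}, 1→{2}, 2→{1, 3}, 3→{0, 2}; now {0, 1, 2, 3}.
Read 'b': 0→{2, 3}, 1→{2}, 2→{1, 3}, 3→{0, 2}; now {0, 1, 2, 3}.
Read 'b': 0→{2, 3}, 1→{2}, 2→{1, 3}, 3→{0, 2}; now {0, 1, 2, 3}.
Read 'b': 0→{2, 3}, 1→{2}, 2→{1, 3}, 3→{0, 2}; now {0, 1, 2, 3}.
Read 'b': 0→{2, 3}, 1→{2}, 2→{1, 3}, 3→{0, 2}; now {0, 1, 2, 3}.
That set has 4 states.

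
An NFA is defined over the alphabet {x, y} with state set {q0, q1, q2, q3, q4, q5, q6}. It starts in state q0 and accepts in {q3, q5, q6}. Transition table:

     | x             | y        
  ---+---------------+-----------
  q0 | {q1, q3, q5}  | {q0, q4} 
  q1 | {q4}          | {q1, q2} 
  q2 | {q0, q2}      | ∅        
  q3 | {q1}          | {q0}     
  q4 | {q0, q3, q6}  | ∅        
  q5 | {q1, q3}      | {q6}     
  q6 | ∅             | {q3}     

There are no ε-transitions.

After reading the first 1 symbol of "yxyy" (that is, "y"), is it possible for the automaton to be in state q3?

Start in {q0}.
Read 'y': q0→{q0, q4}; now {q0, q4}.
State q3 is not in {q0, q4}.

No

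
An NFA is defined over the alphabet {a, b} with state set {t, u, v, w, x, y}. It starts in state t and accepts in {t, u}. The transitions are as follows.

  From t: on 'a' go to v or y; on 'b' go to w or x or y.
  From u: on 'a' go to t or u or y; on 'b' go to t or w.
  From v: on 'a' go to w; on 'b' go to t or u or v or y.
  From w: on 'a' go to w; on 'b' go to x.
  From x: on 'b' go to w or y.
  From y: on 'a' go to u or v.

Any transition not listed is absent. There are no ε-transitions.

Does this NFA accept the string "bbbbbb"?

Start in {t}.
Read 'b': t→{w, x, y}; now {w, x, y}.
Read 'b': w→{x}, x→{w, y}, y→∅; now {w, x, y}.
Read 'b': w→{x}, x→{w, y}, y→∅; now {w, x, y}.
Read 'b': w→{x}, x→{w, y}, y→∅; now {w, x, y}.
Read 'b': w→{x}, x→{w, y}, y→∅; now {w, x, y}.
Read 'b': w→{x}, x→{w, y}, y→∅; now {w, x, y}.
The final set {w, x, y} contains no accepting state.

No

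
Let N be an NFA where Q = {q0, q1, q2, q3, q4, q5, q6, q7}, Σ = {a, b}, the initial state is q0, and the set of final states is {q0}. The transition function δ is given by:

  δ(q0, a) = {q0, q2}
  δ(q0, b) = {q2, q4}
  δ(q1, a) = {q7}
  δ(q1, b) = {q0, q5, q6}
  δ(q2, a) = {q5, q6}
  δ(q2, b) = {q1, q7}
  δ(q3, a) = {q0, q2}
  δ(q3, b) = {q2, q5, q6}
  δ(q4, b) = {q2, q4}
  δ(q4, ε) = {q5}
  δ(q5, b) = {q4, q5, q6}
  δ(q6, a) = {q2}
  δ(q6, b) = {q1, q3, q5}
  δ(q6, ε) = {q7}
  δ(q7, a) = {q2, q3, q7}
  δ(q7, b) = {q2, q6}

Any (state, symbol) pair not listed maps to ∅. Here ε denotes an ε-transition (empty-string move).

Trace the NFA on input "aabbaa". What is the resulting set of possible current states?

{q0, q2, q3, q5, q6, q7}

Start in {q0}.
Read 'a': q0→{q0, q2}; now {q0, q2}.
Read 'a': q0→{q0, q2}, q2→{q5, q6}; union {q0, q2, q5, q6}; ε-closure = {q0, q2, q5, q6, q7}.
Read 'b': q0→{q2, q4}, q2→{q1, q7}, q5→{q4, q5, q6}, q6→{q1, q3, q5}, q7→{q2, q6}; now {q1, q2, q3, q4, q5, q6, q7}.
Read 'b': q1→{q0, q5, q6}, q2→{q1, q7}, q3→{q2, q5, q6}, q4→{q2, q4}, q5→{q4, q5, q6}, q6→{q1, q3, q5}, q7→{q2, q6}; now {q0, q1, q2, q3, q4, q5, q6, q7}.
Read 'a': q0→{q0, q2}, q1→{q7}, q2→{q5, q6}, q3→{q0, q2}, q4→∅, q5→∅, q6→{q2}, q7→{q2, q3, q7}; now {q0, q2, q3, q5, q6, q7}.
Read 'a': q0→{q0, q2}, q2→{q5, q6}, q3→{q0, q2}, q5→∅, q6→{q2}, q7→{q2, q3, q7}; now {q0, q2, q3, q5, q6, q7}.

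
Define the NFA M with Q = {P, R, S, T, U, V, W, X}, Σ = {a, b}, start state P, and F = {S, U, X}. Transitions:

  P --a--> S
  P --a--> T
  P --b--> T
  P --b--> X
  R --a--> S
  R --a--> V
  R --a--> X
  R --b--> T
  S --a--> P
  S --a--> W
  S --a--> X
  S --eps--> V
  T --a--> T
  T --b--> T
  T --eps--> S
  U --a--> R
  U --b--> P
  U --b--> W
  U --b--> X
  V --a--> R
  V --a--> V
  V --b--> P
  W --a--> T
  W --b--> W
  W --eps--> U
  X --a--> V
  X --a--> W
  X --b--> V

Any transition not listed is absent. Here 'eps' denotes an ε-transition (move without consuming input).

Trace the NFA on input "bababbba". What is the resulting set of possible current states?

{P, R, S, T, U, V, W, X}

Start in {P}.
Read 'b': {P} → {S, T, V, X}.
Read 'a': {S, T, V, X} → {P, R, S, T, U, V, W, X}.
Read 'b': {P, R, S, T, U, V, W, X} → {P, S, T, U, V, W, X}.
Read 'a': {P, S, T, U, V, W, X} → {P, R, S, T, U, V, W, X}.
Read 'b': {P, R, S, T, U, V, W, X} → {P, S, T, U, V, W, X}.
Read 'b': {P, S, T, U, V, W, X} → {P, S, T, U, V, W, X}.
Read 'b': {P, S, T, U, V, W, X} → {P, S, T, U, V, W, X}.
Read 'a': {P, S, T, U, V, W, X} → {P, R, S, T, U, V, W, X}.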